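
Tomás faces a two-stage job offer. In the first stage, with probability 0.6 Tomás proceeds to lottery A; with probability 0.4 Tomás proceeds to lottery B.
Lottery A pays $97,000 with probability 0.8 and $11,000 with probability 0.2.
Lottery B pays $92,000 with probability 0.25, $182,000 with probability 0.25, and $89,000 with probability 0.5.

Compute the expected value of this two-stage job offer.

EV(A) = 0.8 × 97000 + 0.2 × 11000 = 77600 + 2200 = 79800
EV(B) = 0.25 × 92000 + 0.25 × 182000 + 0.5 × 89000 = 23000 + 45500 + 44500 = 113000
Overall = 0.6 × 79800 + 0.4 × 113000 = 47880 + 45200 = 93080

$93,080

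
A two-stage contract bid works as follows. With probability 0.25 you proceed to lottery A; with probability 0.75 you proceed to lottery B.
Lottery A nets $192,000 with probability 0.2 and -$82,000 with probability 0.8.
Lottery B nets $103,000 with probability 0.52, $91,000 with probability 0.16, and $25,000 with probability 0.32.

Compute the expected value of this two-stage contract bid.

EV(A) = 0.2 × 192000 + 0.8 × (-82000) = 38400 − 65600 = -27200
EV(B) = 0.52 × 103000 + 0.16 × 91000 + 0.32 × 25000 = 53560 + 14560 + 8000 = 76120
Overall = 0.25 × (-27200) + 0.75 × 76120 = -6800 + 57090 = 50290

$50,290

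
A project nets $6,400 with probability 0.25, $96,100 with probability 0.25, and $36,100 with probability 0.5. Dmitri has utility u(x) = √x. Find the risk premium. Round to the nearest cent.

$6,618.75

E[u] = 0.25·√6400 + 0.25·√96100 + 0.5·√36100 = 0.25·80 + 0.25·310 + 0.5·190 = 192.5
CE = (192.5)² = 37056.25
Risk premium = EV − CE = 43675 − 37056.25 = 6618.75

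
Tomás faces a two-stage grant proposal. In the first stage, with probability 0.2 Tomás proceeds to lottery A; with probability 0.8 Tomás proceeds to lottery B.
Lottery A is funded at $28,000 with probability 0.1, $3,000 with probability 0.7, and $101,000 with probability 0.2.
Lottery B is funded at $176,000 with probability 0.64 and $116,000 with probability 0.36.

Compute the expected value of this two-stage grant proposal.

EV(A) = 0.1 × 28000 + 0.7 × 3000 + 0.2 × 101000 = 2800 + 2100 + 20200 = 25100
EV(B) = 0.64 × 176000 + 0.36 × 116000 = 112640 + 41760 = 154400
Overall = 0.2 × 25100 + 0.8 × 154400 = 5020 + 123520 = 128540

$128,540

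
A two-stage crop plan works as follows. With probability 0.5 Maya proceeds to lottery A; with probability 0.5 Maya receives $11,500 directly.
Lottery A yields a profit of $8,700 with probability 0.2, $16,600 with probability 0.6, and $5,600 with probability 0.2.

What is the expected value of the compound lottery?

EV(A) = 0.2 × 8700 + 0.6 × 16600 + 0.2 × 5600 = 1740 + 9960 + 1120 = 12820
Branch B: 11500 (certain)
Overall = 0.5 × 12820 + 0.5 × 11500 = 6410 + 5750 = 12160

$12,160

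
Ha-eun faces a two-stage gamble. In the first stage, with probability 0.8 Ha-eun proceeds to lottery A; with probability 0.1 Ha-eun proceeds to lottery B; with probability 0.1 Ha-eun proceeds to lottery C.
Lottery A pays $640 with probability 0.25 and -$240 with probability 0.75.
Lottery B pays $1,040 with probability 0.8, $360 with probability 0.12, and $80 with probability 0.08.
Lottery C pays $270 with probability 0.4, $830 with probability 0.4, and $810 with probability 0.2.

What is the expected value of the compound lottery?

EV(A) = 0.25 × 640 + 0.75 × (-240) = 160 − 180 = -20
EV(B) = 0.8 × 1040 + 0.12 × 360 + 0.08 × 80 = 832 + 43.2 + 6.4 = 881.6
EV(C) = 0.4 × 270 + 0.4 × 830 + 0.2 × 810 = 108 + 332 + 162 = 602
Overall = 0.8 × (-20) + 0.1 × 881.6 + 0.1 × 602 = -16 + 88.16 + 60.2 = 132.36

$132.36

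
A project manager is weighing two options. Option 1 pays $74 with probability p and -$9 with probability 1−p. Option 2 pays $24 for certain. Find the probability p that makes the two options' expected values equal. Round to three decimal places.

p·74 + (1−p)·(-9) = 24
83p − 9 = 24
p = (24 + 9) / 83

p = 0.398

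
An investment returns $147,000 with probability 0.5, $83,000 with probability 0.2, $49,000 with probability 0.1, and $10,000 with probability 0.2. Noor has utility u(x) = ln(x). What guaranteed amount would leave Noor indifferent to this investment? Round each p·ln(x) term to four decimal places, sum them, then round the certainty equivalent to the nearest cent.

$68,631.03

E[u] = 0.5·ln(147000) + 0.2·ln(83000) + 0.1·ln(49000) + 0.2·ln(10000) = 5.9491 + 2.2653 + 1.0800 + 1.8421 = 11.1365
CE = e^11.1365 ≈ 68631.03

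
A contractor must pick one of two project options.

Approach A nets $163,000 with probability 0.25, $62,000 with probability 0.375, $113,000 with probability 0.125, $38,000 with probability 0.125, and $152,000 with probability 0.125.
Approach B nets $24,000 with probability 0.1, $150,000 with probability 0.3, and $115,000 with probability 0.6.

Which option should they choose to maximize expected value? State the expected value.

Approach B ($116,400)

Approach A = 0.25 × 163000 + 0.375 × 62000 + 0.125 × 113000 + 0.125 × 38000 + 0.125 × 152000 = 40750 + 23250 + 14125 + 4750 + 19000 = 101875
Approach B = 0.1 × 24000 + 0.3 × 150000 + 0.6 × 115000 = 2400 + 45000 + 69000 = 116400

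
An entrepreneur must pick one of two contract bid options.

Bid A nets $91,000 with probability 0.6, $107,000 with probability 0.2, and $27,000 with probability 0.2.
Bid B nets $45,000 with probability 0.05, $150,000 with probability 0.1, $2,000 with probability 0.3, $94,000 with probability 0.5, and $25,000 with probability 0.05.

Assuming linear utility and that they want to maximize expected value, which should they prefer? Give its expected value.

Bid A = 0.6 × 91000 + 0.2 × 107000 + 0.2 × 27000 = 54600 + 21400 + 5400 = 81400
Bid B = 0.05 × 45000 + 0.1 × 150000 + 0.3 × 2000 + 0.5 × 94000 + 0.05 × 25000 = 2250 + 15000 + 600 + 47000 + 1250 = 66100

Bid A ($81,400)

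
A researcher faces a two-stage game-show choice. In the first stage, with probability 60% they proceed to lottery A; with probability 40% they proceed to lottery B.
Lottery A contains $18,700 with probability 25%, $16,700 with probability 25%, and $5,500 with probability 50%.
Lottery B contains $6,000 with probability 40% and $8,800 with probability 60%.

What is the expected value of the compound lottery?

EV(A) = 0.25 × 18700 + 0.25 × 16700 + 0.5 × 5500 = 4675 + 4175 + 2750 = 11600
EV(B) = 0.4 × 6000 + 0.6 × 8800 = 2400 + 5280 = 7680
Overall = 0.6 × 11600 + 0.4 × 7680 = 6960 + 3072 = 10032

$10,032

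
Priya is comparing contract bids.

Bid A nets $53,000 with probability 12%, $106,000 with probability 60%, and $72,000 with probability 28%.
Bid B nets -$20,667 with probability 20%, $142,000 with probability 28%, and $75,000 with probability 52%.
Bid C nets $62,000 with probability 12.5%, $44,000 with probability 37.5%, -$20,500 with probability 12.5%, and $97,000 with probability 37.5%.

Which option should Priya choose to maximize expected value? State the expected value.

Bid A ($90,120)

Bid A = 0.12 × 53000 + 0.6 × 106000 + 0.28 × 72000 = 6360 + 63600 + 20160 = 90120
Bid B = 0.2 × (-20667) + 0.28 × 142000 + 0.52 × 75000 = -4133.4 + 39760 + 39000 = 74626.6
Bid C = 0.125 × 62000 + 0.375 × 44000 + 0.125 × (-20500) + 0.375 × 97000 = 7750 + 16500 − 2562.5 + 36375 = 58062.5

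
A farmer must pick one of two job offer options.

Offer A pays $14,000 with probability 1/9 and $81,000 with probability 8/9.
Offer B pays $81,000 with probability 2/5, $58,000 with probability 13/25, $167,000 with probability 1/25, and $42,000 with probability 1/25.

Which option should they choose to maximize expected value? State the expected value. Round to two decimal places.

Offer A = 1/9 × 14000 + 8/9 × 81000 = 1555.5556 + 72000 = 73555.5556
Offer B = 2/5 × 81000 + 13/25 × 58000 + 1/25 × 167000 + 1/25 × 42000 = 32400 + 30160 + 6680 + 1680 = 70920

Offer A ($73,555.56)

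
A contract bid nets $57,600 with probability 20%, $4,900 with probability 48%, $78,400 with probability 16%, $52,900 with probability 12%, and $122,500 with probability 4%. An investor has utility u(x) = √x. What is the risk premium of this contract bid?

E[u] = 0.2·√57600 + 0.48·√4900 + 0.16·√78400 + 0.12·√52900 + 0.04·√122500 = 0.2·240 + 0.48·70 + 0.16·280 + 0.12·230 + 0.04·350 = 168
CE = (168)² = 28224
Risk premium = EV − CE = 37664 − 28224 = 9440

$9,440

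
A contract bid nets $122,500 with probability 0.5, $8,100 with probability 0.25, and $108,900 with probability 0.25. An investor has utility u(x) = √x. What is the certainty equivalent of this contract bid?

E[u] = 0.5·√122500 + 0.25·√8100 + 0.25·√108900 = 0.5·350 + 0.25·90 + 0.25·330 = 280
CE = (280)² = 78400

$78,400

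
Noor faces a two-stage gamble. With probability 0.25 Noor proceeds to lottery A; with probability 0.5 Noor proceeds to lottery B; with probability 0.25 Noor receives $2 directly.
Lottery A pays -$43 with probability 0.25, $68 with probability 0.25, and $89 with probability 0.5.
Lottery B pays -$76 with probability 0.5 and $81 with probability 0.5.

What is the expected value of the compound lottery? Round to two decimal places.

$14.44

EV(A) = 0.25 × (-43) + 0.25 × 68 + 0.5 × 89 = -10.75 + 17 + 44.5 = 50.75
EV(B) = 0.5 × (-76) + 0.5 × 81 = -38 + 40.5 = 2.5
Branch C: 2 (certain)
Overall = 0.25 × 50.75 + 0.5 × 2.5 + 0.25 × 2 = 12.6875 + 1.25 + 0.5 = 14.4375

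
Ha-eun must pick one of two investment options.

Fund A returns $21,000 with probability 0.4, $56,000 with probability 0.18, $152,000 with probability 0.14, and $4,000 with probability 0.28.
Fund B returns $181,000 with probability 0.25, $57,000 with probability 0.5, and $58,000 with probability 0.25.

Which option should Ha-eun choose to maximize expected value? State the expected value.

Fund B ($88,250)

Fund A = 0.4 × 21000 + 0.18 × 56000 + 0.14 × 152000 + 0.28 × 4000 = 8400 + 10080 + 21280 + 1120 = 40880
Fund B = 0.25 × 181000 + 0.5 × 57000 + 0.25 × 58000 = 45250 + 28500 + 14500 = 88250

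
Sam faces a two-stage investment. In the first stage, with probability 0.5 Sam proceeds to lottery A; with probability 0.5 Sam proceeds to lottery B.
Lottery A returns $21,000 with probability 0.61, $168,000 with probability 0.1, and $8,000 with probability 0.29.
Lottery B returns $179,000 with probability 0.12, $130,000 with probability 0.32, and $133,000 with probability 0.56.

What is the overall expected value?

$84,745

EV(A) = 0.61 × 21000 + 0.1 × 168000 + 0.29 × 8000 = 12810 + 16800 + 2320 = 31930
EV(B) = 0.12 × 179000 + 0.32 × 130000 + 0.56 × 133000 = 21480 + 41600 + 74480 = 137560
Overall = 0.5 × 31930 + 0.5 × 137560 = 15965 + 68780 = 84745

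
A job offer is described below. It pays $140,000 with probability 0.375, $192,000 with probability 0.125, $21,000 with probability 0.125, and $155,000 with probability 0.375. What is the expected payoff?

EV = 0.375 × 140000 + 0.125 × 192000 + 0.125 × 21000 + 0.375 × 155000 = 52500 + 24000 + 2625 + 58125 = 137250

$137,250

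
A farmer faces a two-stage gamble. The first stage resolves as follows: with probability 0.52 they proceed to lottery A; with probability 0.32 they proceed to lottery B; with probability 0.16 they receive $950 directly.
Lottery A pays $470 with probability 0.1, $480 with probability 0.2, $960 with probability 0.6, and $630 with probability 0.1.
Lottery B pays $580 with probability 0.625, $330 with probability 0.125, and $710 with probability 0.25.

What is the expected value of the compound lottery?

EV(A) = 0.1 × 470 + 0.2 × 480 + 0.6 × 960 + 0.1 × 630 = 47 + 96 + 576 + 63 = 782
EV(B) = 0.625 × 580 + 0.125 × 330 + 0.25 × 710 = 362.5 + 41.25 + 177.5 = 581.25
Branch C: 950 (certain)
Overall = 0.52 × 782 + 0.32 × 581.25 + 0.16 × 950 = 406.64 + 186 + 152 = 744.64

$744.64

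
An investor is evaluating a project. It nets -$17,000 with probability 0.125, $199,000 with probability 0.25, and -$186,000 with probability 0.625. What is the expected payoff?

EV = 0.125 × (-17000) + 0.25 × 199000 + 0.625 × (-186000) = -2125 + 49750 − 116250 = -68625

-$68,625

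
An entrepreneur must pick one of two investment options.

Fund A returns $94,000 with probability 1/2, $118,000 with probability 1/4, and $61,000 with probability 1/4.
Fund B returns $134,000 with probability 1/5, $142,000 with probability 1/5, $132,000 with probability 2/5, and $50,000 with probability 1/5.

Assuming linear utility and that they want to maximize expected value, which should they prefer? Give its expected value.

Fund A = 1/2 × 94000 + 1/4 × 118000 + 1/4 × 61000 = 47000 + 29500 + 15250 = 91750
Fund B = 1/5 × 134000 + 1/5 × 142000 + 2/5 × 132000 + 1/5 × 50000 = 26800 + 28400 + 52800 + 10000 = 118000

Fund B ($118,000)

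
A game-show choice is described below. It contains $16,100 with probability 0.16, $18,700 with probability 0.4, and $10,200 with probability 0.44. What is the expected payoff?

$14,544

EV = 0.16 × 16100 + 0.4 × 18700 + 0.44 × 10200 = 2576 + 7480 + 4488 = 14544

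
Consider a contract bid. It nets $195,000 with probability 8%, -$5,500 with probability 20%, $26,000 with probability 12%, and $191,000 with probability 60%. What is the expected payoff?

$132,220

EV = 0.08 × 195000 + 0.2 × (-5500) + 0.12 × 26000 + 0.6 × 191000 = 15600 − 1100 + 3120 + 114600 = 132220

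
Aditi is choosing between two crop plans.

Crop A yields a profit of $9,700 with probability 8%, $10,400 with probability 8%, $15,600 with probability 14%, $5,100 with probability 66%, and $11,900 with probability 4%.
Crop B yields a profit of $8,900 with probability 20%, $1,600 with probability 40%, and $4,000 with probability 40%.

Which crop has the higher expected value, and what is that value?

Crop A ($7,634)

Crop A = 0.08 × 9700 + 0.08 × 10400 + 0.14 × 15600 + 0.66 × 5100 + 0.04 × 11900 = 776 + 832 + 2184 + 3366 + 476 = 7634
Crop B = 0.2 × 8900 + 0.4 × 1600 + 0.4 × 4000 = 1780 + 640 + 1600 = 4020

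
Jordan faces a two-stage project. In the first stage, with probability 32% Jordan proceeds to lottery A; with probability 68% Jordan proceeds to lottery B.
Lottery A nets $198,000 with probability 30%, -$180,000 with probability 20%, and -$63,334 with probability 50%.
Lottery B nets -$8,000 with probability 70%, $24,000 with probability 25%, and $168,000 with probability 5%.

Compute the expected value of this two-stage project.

$3,338.56

EV(A) = 0.3 × 198000 + 0.2 × (-180000) + 0.5 × (-63334) = 59400 − 36000 − 31667 = -8267
EV(B) = 0.7 × (-8000) + 0.25 × 24000 + 0.05 × 168000 = -5600 + 6000 + 8400 = 8800
Overall = 0.32 × (-8267) + 0.68 × 8800 = -2645.44 + 5984 = 3338.56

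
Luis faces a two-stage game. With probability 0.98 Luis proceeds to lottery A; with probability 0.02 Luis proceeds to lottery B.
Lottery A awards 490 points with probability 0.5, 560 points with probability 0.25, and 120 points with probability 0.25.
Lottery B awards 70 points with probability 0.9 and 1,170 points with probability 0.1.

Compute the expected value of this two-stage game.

410.3 points

EV(A) = 0.5 × 490 + 0.25 × 560 + 0.25 × 120 = 245 + 140 + 30 = 415
EV(B) = 0.9 × 70 + 0.1 × 1170 = 63 + 117 = 180
Overall = 0.98 × 415 + 0.02 × 180 = 406.7 + 3.6 = 410.3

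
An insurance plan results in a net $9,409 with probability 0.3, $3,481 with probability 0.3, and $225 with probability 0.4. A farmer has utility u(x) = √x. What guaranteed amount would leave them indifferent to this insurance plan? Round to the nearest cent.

$2,787.84

E[u] = 0.3·√9409 + 0.3·√3481 + 0.4·√225 = 0.3·97 + 0.3·59 + 0.4·15 = 52.8
CE = (52.8)² = 2787.84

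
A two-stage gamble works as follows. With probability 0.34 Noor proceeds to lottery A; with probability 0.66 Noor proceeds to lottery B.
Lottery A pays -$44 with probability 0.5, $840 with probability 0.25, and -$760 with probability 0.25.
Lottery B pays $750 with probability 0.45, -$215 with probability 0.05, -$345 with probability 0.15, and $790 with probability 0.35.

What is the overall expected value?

$363.31

EV(A) = 0.5 × (-44) + 0.25 × 840 + 0.25 × (-760) = -22 + 210 − 190 = -2
EV(B) = 0.45 × 750 + 0.05 × (-215) + 0.15 × (-345) + 0.35 × 790 = 337.5 − 10.75 − 51.75 + 276.5 = 551.5
Overall = 0.34 × (-2) + 0.66 × 551.5 = -0.68 + 363.99 = 363.31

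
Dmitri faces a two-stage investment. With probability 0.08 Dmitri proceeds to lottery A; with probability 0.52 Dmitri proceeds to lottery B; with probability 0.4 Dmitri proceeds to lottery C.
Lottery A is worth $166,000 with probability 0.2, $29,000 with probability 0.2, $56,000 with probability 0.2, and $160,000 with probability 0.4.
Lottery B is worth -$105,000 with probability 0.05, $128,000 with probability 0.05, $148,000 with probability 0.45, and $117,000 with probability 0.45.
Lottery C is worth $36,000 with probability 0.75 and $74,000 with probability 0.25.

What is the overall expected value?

EV(A) = 0.2 × 166000 + 0.2 × 29000 + 0.2 × 56000 + 0.4 × 160000 = 33200 + 5800 + 11200 + 64000 = 114200
EV(B) = 0.05 × (-105000) + 0.05 × 128000 + 0.45 × 148000 + 0.45 × 117000 = -5250 + 6400 + 66600 + 52650 = 120400
EV(C) = 0.75 × 36000 + 0.25 × 74000 = 27000 + 18500 = 45500
Overall = 0.08 × 114200 + 0.52 × 120400 + 0.4 × 45500 = 9136 + 62608 + 18200 = 89944

$89,944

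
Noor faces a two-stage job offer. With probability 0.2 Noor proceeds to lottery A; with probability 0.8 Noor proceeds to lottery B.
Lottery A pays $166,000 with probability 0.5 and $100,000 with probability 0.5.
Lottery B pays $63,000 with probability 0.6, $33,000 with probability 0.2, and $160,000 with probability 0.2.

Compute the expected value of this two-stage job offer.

$87,720

EV(A) = 0.5 × 166000 + 0.5 × 100000 = 83000 + 50000 = 133000
EV(B) = 0.6 × 63000 + 0.2 × 33000 + 0.2 × 160000 = 37800 + 6600 + 32000 = 76400
Overall = 0.2 × 133000 + 0.8 × 76400 = 26600 + 61120 = 87720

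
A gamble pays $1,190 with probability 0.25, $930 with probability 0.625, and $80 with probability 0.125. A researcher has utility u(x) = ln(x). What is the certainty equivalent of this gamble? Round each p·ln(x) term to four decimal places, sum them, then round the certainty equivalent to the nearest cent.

$727.93

E[u] = 0.25·ln(1190) + 0.625·ln(930) + 0.125·ln(80) = 1.7704 + 4.2720 + 0.5478 = 6.5902
CE = e^6.5902 ≈ 727.93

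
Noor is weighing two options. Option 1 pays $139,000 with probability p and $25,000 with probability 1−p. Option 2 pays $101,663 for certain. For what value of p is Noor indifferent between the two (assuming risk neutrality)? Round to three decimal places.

p = 0.672

p·139000 + (1−p)·25000 = 101663
114000p + 25000 = 101663
p = (101663 − 25000) / 114000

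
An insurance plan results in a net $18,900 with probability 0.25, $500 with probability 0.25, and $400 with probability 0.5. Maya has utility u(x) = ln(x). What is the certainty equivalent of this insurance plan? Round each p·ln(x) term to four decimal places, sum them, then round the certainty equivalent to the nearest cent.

E[u] = 0.25·ln(18900) + 0.25·ln(500) + 0.5·ln(400) = 2.4617 + 1.5537 + 2.9957 = 7.0111
CE = e^7.0111 ≈ 1108.87

$1,108.87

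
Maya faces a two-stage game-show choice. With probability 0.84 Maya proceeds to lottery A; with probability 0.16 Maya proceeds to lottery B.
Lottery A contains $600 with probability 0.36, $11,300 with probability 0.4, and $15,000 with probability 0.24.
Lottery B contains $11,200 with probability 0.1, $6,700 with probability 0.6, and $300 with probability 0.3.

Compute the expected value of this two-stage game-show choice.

EV(A) = 0.36 × 600 + 0.4 × 11300 + 0.24 × 15000 = 216 + 4520 + 3600 = 8336
EV(B) = 0.1 × 11200 + 0.6 × 6700 + 0.3 × 300 = 1120 + 4020 + 90 = 5230
Overall = 0.84 × 8336 + 0.16 × 5230 = 7002.24 + 836.8 = 7839.04

$7,839.04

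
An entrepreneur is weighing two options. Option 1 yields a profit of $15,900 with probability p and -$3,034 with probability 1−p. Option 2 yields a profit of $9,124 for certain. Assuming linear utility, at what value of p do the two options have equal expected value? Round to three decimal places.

p = 0.642

p·15900 + (1−p)·(-3034) = 9124
18934p − 3034 = 9124
p = (9124 + 3034) / 18934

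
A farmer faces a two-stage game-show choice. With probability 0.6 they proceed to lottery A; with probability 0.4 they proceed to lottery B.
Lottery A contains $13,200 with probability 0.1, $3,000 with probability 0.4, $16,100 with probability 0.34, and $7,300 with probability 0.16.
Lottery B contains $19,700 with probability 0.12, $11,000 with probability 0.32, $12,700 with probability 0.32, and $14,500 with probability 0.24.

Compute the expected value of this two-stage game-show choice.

$10,868.40

EV(A) = 0.1 × 13200 + 0.4 × 3000 + 0.34 × 16100 + 0.16 × 7300 = 1320 + 1200 + 5474 + 1168 = 9162
EV(B) = 0.12 × 19700 + 0.32 × 11000 + 0.32 × 12700 + 0.24 × 14500 = 2364 + 3520 + 4064 + 3480 = 13428
Overall = 0.6 × 9162 + 0.4 × 13428 = 5497.2 + 5371.2 = 10868.4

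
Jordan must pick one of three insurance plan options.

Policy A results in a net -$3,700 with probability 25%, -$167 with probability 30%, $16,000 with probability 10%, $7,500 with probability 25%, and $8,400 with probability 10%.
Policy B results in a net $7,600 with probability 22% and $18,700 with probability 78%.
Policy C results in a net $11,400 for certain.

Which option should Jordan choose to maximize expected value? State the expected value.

Policy B ($16,258)

Policy A = 0.25 × (-3700) + 0.3 × (-167) + 0.1 × 16000 + 0.25 × 7500 + 0.1 × 8400 = -925 − 50.1 + 1600 + 1875 + 840 = 3339.9
Policy B = 0.22 × 7600 + 0.78 × 18700 = 1672 + 14586 = 16258
Policy C: 11400 (certain)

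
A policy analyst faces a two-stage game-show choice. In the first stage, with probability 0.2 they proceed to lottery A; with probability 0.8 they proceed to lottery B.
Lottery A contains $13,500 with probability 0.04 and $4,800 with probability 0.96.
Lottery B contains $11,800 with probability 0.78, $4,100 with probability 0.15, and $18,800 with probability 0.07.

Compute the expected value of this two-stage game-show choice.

$9,937.60

EV(A) = 0.04 × 13500 + 0.96 × 4800 = 540 + 4608 = 5148
EV(B) = 0.78 × 11800 + 0.15 × 4100 + 0.07 × 18800 = 9204 + 615 + 1316 = 11135
Overall = 0.2 × 5148 + 0.8 × 11135 = 1029.6 + 8908 = 9937.6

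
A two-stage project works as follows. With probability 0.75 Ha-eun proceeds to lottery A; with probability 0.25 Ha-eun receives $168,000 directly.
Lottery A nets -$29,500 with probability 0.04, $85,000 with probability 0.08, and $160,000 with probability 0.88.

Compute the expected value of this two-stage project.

$151,815

EV(A) = 0.04 × (-29500) + 0.08 × 85000 + 0.88 × 160000 = -1180 + 6800 + 140800 = 146420
Branch B: 168000 (certain)
Overall = 0.75 × 146420 + 0.25 × 168000 = 109815 + 42000 = 151815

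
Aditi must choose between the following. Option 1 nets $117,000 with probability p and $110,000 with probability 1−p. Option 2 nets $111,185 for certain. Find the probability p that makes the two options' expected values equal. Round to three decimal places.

p·117000 + (1−p)·110000 = 111185
7000p + 110000 = 111185
p = (111185 − 110000) / 7000

p = 0.169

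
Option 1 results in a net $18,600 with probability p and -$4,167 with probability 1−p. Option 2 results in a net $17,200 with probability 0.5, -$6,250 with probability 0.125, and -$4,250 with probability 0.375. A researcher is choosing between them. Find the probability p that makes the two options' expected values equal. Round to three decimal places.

EV(Option 2) = 0.5 × 17200 + 0.125 × (-6250) + 0.375 × (-4250) = 8600 − 781.25 − 1593.75 = 6225
p·18600 + (1−p)·(-4167) = 6225
22767p − 4167 = 6225
p = (6225 + 4167) / 22767

p = 0.456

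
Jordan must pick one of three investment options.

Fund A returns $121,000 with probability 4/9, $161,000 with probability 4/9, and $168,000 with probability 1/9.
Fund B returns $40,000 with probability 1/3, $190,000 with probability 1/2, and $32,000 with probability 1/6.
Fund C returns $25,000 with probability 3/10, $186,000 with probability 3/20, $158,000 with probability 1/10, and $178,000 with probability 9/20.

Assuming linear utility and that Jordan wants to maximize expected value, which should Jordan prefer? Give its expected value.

Fund A ($144,000)

Fund A = 4/9 × 121000 + 4/9 × 161000 + 1/9 × 168000 = 53777.7778 + 71555.5556 + 18666.6667 = 144000
Fund B = 1/3 × 40000 + 1/2 × 190000 + 1/6 × 32000 = 13333.3333 + 95000 + 5333.3333 = 113666.6667
Fund C = 3/10 × 25000 + 3/20 × 186000 + 1/10 × 158000 + 9/20 × 178000 = 7500 + 27900 + 15800 + 80100 = 131300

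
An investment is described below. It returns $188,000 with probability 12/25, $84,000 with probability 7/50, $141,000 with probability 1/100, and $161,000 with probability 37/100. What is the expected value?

$162,980

EV = 12/25 × 188000 + 7/50 × 84000 + 1/100 × 141000 + 37/100 × 161000 = 90240 + 11760 + 1410 + 59570 = 162980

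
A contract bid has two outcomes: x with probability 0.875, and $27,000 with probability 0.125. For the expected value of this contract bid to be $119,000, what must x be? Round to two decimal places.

x = $132,142.86

0.875·x + 0.125·27000 = 119000
0.875·x = 119000 − 3375 = 115625
x = 115625 / 0.875 = 132142.8571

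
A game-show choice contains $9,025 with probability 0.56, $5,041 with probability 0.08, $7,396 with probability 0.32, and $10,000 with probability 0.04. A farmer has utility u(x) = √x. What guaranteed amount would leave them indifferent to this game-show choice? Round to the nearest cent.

E[u] = 0.56·√9025 + 0.08·√5041 + 0.32·√7396 + 0.04·√10000 = 0.56·95 + 0.08·71 + 0.32·86 + 0.04·100 = 90.4
CE = (90.4)² = 8172.16

$8,172.16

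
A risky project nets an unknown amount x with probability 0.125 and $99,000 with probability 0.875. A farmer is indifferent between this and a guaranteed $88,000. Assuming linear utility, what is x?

x = $11,000

0.125·x + 0.875·99000 = 88000
0.125·x = 88000 − 86625 = 1375
x = 1375 / 0.125 = 11000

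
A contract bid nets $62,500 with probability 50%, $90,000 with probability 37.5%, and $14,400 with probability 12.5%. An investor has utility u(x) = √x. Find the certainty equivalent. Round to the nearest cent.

$63,756.25

E[u] = 0.5·√62500 + 0.375·√90000 + 0.125·√14400 = 0.5·250 + 0.375·300 + 0.125·120 = 252.5
CE = (252.5)² = 63756.25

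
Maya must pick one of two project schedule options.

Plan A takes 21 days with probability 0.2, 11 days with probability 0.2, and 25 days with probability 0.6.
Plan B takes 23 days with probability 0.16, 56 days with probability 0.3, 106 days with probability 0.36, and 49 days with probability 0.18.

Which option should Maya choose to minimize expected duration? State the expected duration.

Plan A = 0.2 × 21 + 0.2 × 11 + 0.6 × 25 = 4.2 + 2.2 + 15 = 21.4
Plan B = 0.16 × 23 + 0.3 × 56 + 0.36 × 106 + 0.18 × 49 = 3.68 + 16.8 + 38.16 + 8.82 = 67.46

Plan A (21.4 days)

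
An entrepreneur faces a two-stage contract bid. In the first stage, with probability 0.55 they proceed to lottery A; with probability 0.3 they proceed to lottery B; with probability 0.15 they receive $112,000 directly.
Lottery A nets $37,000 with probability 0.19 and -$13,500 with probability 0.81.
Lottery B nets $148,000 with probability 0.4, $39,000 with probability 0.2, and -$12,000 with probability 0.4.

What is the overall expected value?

EV(A) = 0.19 × 37000 + 0.81 × (-13500) = 7030 − 10935 = -3905
EV(B) = 0.4 × 148000 + 0.2 × 39000 + 0.4 × (-12000) = 59200 + 7800 − 4800 = 62200
Branch C: 112000 (certain)
Overall = 0.55 × (-3905) + 0.3 × 62200 + 0.15 × 112000 = -2147.75 + 18660 + 16800 = 33312.25

$33,312.25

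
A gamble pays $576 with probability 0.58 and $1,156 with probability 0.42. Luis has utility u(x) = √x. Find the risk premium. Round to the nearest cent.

$24.36

E[u] = 0.58·√576 + 0.42·√1156 = 0.58·24 + 0.42·34 = 28.2
CE = (28.2)² = 795.24
Risk premium = EV − CE = 819.6 − 795.24 = 24.36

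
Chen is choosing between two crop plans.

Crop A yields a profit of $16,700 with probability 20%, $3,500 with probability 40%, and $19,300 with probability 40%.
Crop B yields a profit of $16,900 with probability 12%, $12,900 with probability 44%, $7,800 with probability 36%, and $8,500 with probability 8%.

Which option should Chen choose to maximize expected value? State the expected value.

Crop A = 0.2 × 16700 + 0.4 × 3500 + 0.4 × 19300 = 3340 + 1400 + 7720 = 12460
Crop B = 0.12 × 16900 + 0.44 × 12900 + 0.36 × 7800 + 0.08 × 8500 = 2028 + 5676 + 2808 + 680 = 11192

Crop A ($12,460)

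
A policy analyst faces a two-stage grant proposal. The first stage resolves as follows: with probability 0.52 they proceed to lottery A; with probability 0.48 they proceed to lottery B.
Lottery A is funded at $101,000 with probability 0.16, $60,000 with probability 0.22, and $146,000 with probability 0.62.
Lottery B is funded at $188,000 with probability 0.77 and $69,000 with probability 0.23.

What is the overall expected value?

EV(A) = 0.16 × 101000 + 0.22 × 60000 + 0.62 × 146000 = 16160 + 13200 + 90520 = 119880
EV(B) = 0.77 × 188000 + 0.23 × 69000 = 144760 + 15870 = 160630
Overall = 0.52 × 119880 + 0.48 × 160630 = 62337.6 + 77102.4 = 139440

$139,440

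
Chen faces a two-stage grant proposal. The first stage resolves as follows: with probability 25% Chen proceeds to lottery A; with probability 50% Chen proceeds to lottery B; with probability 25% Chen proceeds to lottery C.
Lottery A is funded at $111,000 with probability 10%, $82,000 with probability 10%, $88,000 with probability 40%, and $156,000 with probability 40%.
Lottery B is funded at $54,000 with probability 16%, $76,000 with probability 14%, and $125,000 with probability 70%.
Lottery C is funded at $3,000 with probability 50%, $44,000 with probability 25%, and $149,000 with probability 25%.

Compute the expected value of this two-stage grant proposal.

EV(A) = 0.1 × 111000 + 0.1 × 82000 + 0.4 × 88000 + 0.4 × 156000 = 11100 + 8200 + 35200 + 62400 = 116900
EV(B) = 0.16 × 54000 + 0.14 × 76000 + 0.7 × 125000 = 8640 + 10640 + 87500 = 106780
EV(C) = 0.5 × 3000 + 0.25 × 44000 + 0.25 × 149000 = 1500 + 11000 + 37250 = 49750
Overall = 0.25 × 116900 + 0.5 × 106780 + 0.25 × 49750 = 29225 + 53390 + 12437.5 = 95052.5

$95,052.50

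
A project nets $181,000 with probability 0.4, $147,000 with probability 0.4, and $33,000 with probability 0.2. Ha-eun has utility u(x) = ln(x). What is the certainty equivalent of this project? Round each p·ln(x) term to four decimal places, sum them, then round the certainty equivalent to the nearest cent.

$118,503.76

E[u] = 0.4·ln(181000) + 0.4·ln(147000) + 0.2·ln(33000) = 4.8425 + 4.7593 + 2.0809 = 11.6827
CE = e^11.6827 ≈ 118503.76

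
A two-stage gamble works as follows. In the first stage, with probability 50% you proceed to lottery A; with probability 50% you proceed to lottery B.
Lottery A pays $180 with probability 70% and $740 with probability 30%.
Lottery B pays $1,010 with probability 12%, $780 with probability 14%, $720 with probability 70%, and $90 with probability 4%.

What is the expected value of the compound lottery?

$543

EV(A) = 0.7 × 180 + 0.3 × 740 = 126 + 222 = 348
EV(B) = 0.12 × 1010 + 0.14 × 780 + 0.7 × 720 + 0.04 × 90 = 121.2 + 109.2 + 504 + 3.6 = 738
Overall = 0.5 × 348 + 0.5 × 738 = 174 + 369 = 543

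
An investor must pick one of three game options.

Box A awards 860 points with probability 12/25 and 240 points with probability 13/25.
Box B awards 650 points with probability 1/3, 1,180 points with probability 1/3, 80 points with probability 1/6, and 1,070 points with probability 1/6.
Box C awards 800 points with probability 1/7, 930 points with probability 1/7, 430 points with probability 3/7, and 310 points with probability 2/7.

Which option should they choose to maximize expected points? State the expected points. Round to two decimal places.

Box A = 12/25 × 860 + 13/25 × 240 = 412.8 + 124.8 = 537.6
Box B = 1/3 × 650 + 1/3 × 1180 + 1/6 × 80 + 1/6 × 1070 = 216.6667 + 393.3333 + 13.3333 + 178.3333 = 801.6667
Box C = 1/7 × 800 + 1/7 × 930 + 3/7 × 430 + 2/7 × 310 = 114.2857 + 132.8571 + 184.2857 + 88.5714 = 520

Box B (801.67 points)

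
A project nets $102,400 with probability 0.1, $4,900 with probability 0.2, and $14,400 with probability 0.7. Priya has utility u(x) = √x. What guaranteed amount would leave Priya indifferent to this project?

$16,900

E[u] = 0.1·√102400 + 0.2·√4900 + 0.7·√14400 = 0.1·320 + 0.2·70 + 0.7·120 = 130
CE = (130)² = 16900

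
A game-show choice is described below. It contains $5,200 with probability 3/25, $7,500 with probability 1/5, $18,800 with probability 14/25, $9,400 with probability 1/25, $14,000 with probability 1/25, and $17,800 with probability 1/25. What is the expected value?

$14,300

EV = 3/25 × 5200 + 1/5 × 7500 + 14/25 × 18800 + 1/25 × 9400 + 1/25 × 14000 + 1/25 × 17800 = 624 + 1500 + 10528 + 376 + 560 + 712 = 14300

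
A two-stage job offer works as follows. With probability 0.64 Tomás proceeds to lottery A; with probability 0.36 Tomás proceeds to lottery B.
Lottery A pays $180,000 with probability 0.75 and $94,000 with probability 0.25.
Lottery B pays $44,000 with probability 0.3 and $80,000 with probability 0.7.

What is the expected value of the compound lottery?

$126,352

EV(A) = 0.75 × 180000 + 0.25 × 94000 = 135000 + 23500 = 158500
EV(B) = 0.3 × 44000 + 0.7 × 80000 = 13200 + 56000 = 69200
Overall = 0.64 × 158500 + 0.36 × 69200 = 101440 + 24912 = 126352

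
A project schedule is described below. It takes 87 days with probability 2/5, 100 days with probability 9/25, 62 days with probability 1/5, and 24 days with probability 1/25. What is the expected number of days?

84.16 days

EV = 2/5 × 87 + 9/25 × 100 + 1/5 × 62 + 1/25 × 24 = 34.8 + 36 + 12.4 + 0.96 = 84.16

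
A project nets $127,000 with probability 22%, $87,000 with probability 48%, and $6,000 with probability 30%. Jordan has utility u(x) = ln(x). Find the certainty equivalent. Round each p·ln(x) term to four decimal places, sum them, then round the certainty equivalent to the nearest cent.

E[u] = 0.22·ln(127000) + 0.48·ln(87000) + 0.3·ln(6000) = 2.5854 + 5.4594 + 2.6099 = 10.6547
CE = e^10.6547 ≈ 42391.37

$42,391.37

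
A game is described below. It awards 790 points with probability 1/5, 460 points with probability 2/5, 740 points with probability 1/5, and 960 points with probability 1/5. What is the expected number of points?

EV = 1/5 × 790 + 2/5 × 460 + 1/5 × 740 + 1/5 × 960 = 158 + 184 + 148 + 192 = 682

682 points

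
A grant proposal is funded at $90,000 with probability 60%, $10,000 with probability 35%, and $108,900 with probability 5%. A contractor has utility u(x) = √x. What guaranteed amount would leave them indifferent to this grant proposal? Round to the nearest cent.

$53,592.25

E[u] = 0.6·√90000 + 0.35·√10000 + 0.05·√108900 = 0.6·300 + 0.35·100 + 0.05·330 = 231.5
CE = (231.5)² = 53592.25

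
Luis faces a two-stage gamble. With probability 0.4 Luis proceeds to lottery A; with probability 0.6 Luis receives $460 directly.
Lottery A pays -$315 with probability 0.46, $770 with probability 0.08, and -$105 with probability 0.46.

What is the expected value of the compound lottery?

EV(A) = 0.46 × (-315) + 0.08 × 770 + 0.46 × (-105) = -144.9 + 61.6 − 48.3 = -131.6
Branch B: 460 (certain)
Overall = 0.4 × (-131.6) + 0.6 × 460 = -52.64 + 276 = 223.36

$223.36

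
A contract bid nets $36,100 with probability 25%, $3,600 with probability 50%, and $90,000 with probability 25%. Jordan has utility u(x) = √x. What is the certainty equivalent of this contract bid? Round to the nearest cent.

E[u] = 0.25·√36100 + 0.5·√3600 + 0.25·√90000 = 0.25·190 + 0.5·60 + 0.25·300 = 152.5
CE = (152.5)² = 23256.25

$23,256.25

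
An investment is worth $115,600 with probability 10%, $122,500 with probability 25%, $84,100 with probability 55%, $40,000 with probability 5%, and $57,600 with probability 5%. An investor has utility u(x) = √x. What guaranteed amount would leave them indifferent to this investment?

$91,809

E[u] = 0.1·√115600 + 0.25·√122500 + 0.55·√84100 + 0.05·√40000 + 0.05·√57600 = 0.1·340 + 0.25·350 + 0.55·290 + 0.05·200 + 0.05·240 = 303
CE = (303)² = 91809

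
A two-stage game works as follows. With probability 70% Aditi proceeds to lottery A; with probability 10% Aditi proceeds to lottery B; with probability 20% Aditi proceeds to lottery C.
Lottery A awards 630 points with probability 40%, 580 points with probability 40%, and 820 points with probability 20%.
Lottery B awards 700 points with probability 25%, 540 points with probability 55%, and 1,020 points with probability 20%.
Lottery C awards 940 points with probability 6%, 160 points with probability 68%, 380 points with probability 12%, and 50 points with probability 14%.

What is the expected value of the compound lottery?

EV(A) = 0.4 × 630 + 0.4 × 580 + 0.2 × 820 = 252 + 232 + 164 = 648
EV(B) = 0.25 × 700 + 0.55 × 540 + 0.2 × 1020 = 175 + 297 + 204 = 676
EV(C) = 0.06 × 940 + 0.68 × 160 + 0.12 × 380 + 0.14 × 50 = 56.4 + 108.8 + 45.6 + 7 = 217.8
Overall = 0.7 × 648 + 0.1 × 676 + 0.2 × 217.8 = 453.6 + 67.6 + 43.56 = 564.76

564.76 points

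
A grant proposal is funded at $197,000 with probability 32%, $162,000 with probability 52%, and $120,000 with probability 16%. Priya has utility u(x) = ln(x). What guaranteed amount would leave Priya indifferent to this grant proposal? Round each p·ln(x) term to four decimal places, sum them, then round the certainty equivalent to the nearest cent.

$164,374.07

E[u] = 0.32·ln(197000) + 0.52·ln(162000) + 0.16·ln(120000) = 3.9011 + 6.2376 + 1.8712 = 12.0099
CE = e^12.0099 ≈ 164374.07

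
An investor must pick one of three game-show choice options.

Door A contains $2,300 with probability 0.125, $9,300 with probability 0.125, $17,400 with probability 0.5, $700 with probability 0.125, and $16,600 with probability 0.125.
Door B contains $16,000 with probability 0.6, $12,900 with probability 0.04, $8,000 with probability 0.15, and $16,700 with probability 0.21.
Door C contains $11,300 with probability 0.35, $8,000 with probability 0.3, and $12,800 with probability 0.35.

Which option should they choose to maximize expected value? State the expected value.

Door B ($14,823)

Door A = 0.125 × 2300 + 0.125 × 9300 + 0.5 × 17400 + 0.125 × 700 + 0.125 × 16600 = 287.5 + 1162.5 + 8700 + 87.5 + 2075 = 12312.5
Door B = 0.6 × 16000 + 0.04 × 12900 + 0.15 × 8000 + 0.21 × 16700 = 9600 + 516 + 1200 + 3507 = 14823
Door C = 0.35 × 11300 + 0.3 × 8000 + 0.35 × 12800 = 3955 + 2400 + 4480 = 10835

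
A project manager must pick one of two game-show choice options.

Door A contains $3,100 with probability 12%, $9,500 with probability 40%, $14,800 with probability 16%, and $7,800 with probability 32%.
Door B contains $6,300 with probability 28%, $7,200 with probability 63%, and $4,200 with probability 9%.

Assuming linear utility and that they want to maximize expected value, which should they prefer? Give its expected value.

Door A = 0.12 × 3100 + 0.4 × 9500 + 0.16 × 14800 + 0.32 × 7800 = 372 + 3800 + 2368 + 2496 = 9036
Door B = 0.28 × 6300 + 0.63 × 7200 + 0.09 × 4200 = 1764 + 4536 + 378 = 6678

Door A ($9,036)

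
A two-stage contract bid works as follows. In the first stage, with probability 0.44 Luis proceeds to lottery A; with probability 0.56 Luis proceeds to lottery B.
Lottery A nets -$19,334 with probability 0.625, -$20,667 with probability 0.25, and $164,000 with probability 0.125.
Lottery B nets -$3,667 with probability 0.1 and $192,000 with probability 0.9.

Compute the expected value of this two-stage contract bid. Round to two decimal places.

$97,992.43

EV(A) = 0.625 × (-19334) + 0.25 × (-20667) + 0.125 × 164000 = -12083.75 − 5166.75 + 20500 = 3249.5
EV(B) = 0.1 × (-3667) + 0.9 × 192000 = -366.7 + 172800 = 172433.3
Overall = 0.44 × 3249.5 + 0.56 × 172433.3 = 1429.78 + 96562.648 = 97992.428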